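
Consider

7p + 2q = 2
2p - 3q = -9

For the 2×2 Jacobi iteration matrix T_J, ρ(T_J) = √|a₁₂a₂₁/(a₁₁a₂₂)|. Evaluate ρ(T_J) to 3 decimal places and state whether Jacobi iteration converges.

a₁₂a₂₁/(a₁₁a₂₂) = (2)·(2) / ((7)·(-3)) = -0.190476
ρ = √|-0.190476| = √0.190476 = 0.436
ρ < 1, so Jacobi converges

0.436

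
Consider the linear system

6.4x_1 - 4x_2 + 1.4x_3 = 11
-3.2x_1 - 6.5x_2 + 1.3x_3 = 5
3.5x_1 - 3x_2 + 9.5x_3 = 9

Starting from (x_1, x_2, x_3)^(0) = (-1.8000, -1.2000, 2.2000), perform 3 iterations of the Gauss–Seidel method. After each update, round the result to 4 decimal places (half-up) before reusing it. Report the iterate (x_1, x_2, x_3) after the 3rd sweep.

Iteration 1:
  x_1 = (11 - (-4)·-1.2000 - (1.4)·2.2000) / (6.4) = 0.4875
  x_2 = (5 - (-3.2)·0.4875 - (1.3)·2.2000) / (-6.5) = -0.5692
  x_3 = (9 - (3.5)·0.4875 - (-3)·-0.5692) / (9.5) = 0.5880
Iteration 2:
  x_1 = (11 - (-4)·-0.5692 - (1.4)·0.5880) / (6.4) = 1.2344
  x_2 = (5 - (-3.2)·1.2344 - (1.3)·0.5880) / (-6.5) = -1.2593
  x_3 = (9 - (3.5)·1.2344 - (-3)·-1.2593) / (9.5) = 0.0949
Iteration 3:
  x_1 = (11 - (-4)·-1.2593 - (1.4)·0.0949) / (6.4) = 0.9109
  x_2 = (5 - (-3.2)·0.9109 - (1.3)·0.0949) / (-6.5) = -1.1987
  x_3 = (9 - (3.5)·0.9109 - (-3)·-1.1987) / (9.5) = 0.2332

(0.9109, -1.1987, 0.2332)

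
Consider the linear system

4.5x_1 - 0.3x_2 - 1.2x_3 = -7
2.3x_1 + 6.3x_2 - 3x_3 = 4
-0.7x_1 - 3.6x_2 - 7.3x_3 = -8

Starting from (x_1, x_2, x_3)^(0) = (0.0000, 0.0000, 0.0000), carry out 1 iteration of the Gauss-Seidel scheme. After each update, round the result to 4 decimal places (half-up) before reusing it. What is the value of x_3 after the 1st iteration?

Iteration 1:
  x_1 = (-7 - (-0.3)·0.0000 - (-1.2)·0.0000) / (4.5) = -1.5556
  x_2 = (4 - (2.3)·-1.5556 - (-3)·0.0000) / (6.3) = 1.2028
  x_3 = (-8 - (-0.7)·-1.5556 - (-3.6)·1.2028) / (-7.3) = 0.6519

0.6519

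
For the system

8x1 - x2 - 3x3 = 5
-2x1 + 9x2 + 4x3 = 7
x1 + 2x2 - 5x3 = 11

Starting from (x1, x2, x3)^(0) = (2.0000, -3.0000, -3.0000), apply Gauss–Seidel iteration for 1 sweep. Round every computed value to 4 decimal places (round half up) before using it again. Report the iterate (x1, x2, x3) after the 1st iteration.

Iteration 1:
  x1 = (5 - (-1)·-3.0000 - (-3)·-3.0000) / (8) = -0.8750
  x2 = (7 - (-2)·-0.8750 - (4)·-3.0000) / (9) = 1.9167
  x3 = (11 - (1)·-0.8750 - (2)·1.9167) / (-5) = -1.6083

(-0.8750, 1.9167, -1.6083)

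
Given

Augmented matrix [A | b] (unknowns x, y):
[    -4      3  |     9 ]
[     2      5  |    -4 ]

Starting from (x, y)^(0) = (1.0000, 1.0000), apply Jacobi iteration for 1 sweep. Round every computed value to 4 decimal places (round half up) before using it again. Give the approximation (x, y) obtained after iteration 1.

(-1.5000, -1.2000)

Iteration 1:
  x = (9 - (3)·1.0000) / (-4) = -1.5000
  y = (-4 - (2)·1.0000) / (5) = -1.2000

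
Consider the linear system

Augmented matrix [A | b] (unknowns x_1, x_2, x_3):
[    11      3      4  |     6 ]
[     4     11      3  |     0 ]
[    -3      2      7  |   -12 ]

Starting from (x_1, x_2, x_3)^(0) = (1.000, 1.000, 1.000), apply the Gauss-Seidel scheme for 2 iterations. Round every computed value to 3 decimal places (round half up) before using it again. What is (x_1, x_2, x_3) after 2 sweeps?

(1.224, 0.014, -1.194)

Iteration 1:
  x_1 = (6 - (3)·1.000 - (4)·1.000) / (11) = -0.091
  x_2 = (0 - (4)·-0.091 - (3)·1.000) / (11) = -0.240
  x_3 = (-12 - (-3)·-0.091 - (2)·-0.240) / (7) = -1.685
Iteration 2:
  x_1 = (6 - (3)·-0.240 - (4)·-1.685) / (11) = 1.224
  x_2 = (0 - (4)·1.224 - (3)·-1.685) / (11) = 0.014
  x_3 = (-12 - (-3)·1.224 - (2)·0.014) / (7) = -1.194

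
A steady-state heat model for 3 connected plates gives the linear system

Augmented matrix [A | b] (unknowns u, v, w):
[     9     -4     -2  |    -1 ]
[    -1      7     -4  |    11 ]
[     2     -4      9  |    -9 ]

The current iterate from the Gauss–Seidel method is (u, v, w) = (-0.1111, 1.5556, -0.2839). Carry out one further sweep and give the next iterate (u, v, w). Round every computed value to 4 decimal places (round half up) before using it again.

One sweep:
  u = (-1 - (-4)·1.5556 - (-2)·-0.2839) / (9) = 0.5172
  v = (11 - (-1)·0.5172 - (-4)·-0.2839) / (7) = 1.4831
  w = (-9 - (2)·0.5172 - (-4)·1.4831) / (9) = -0.4558

(0.5172, 1.4831, -0.4558)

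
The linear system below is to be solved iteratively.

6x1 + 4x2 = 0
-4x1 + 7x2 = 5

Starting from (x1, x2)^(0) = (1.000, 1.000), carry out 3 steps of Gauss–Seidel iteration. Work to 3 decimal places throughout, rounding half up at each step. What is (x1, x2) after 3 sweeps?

Iteration 1:
  x1 = (0 - (4)·1.000) / (6) = -0.667
  x2 = (5 - (-4)·-0.667) / (7) = 0.333
Iteration 2:
  x1 = (0 - (4)·0.333) / (6) = -0.222
  x2 = (5 - (-4)·-0.222) / (7) = 0.587
Iteration 3:
  x1 = (0 - (4)·0.587) / (6) = -0.391
  x2 = (5 - (-4)·-0.391) / (7) = 0.491

(-0.391, 0.491)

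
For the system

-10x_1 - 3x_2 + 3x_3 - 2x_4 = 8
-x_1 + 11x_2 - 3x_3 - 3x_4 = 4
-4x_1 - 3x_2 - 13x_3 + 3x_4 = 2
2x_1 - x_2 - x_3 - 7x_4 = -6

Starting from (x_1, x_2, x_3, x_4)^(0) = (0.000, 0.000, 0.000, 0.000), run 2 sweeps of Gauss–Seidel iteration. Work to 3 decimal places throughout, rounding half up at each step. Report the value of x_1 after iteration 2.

Iteration 1:
  x_1 = (8 - (-3)·0.000 - (3)·0.000 - (-2)·0.000) / (-10) = -0.800
  x_2 = (4 - (-1)·-0.800 - (-3)·0.000 - (-3)·0.000) / (11) = 0.291
  x_3 = (2 - (-4)·-0.800 - (-3)·0.291 - (3)·0.000) / (-13) = 0.025
  x_4 = (-6 - (2)·-0.800 - (-1)·0.291 - (-1)·0.025) / (-7) = 0.583
Iteration 2:
  x_1 = (8 - (-3)·0.291 - (3)·0.025 - (-2)·0.583) / (-10) = -0.996
  x_2 = (4 - (-1)·-0.996 - (-3)·0.025 - (-3)·0.583) / (11) = 0.439
  x_3 = (2 - (-4)·-0.996 - (-3)·0.439 - (3)·0.583) / (-13) = 0.186
  x_4 = (-6 - (2)·-0.996 - (-1)·0.439 - (-1)·0.186) / (-7) = 0.483

-0.996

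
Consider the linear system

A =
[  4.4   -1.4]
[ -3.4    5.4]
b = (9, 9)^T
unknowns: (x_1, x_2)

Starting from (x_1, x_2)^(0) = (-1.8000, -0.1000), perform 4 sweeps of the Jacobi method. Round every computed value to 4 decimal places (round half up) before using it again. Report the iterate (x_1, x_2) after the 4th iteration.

(3.0195, 3.5425)

Iteration 1:
  x_1 = (9 - (-1.4)·-0.1000) / (4.4) = 2.0136
  x_2 = (9 - (-3.4)·-1.8000) / (5.4) = 0.5333
Iteration 2:
  x_1 = (9 - (-1.4)·0.5333) / (4.4) = 2.2151
  x_2 = (9 - (-3.4)·2.0136) / (5.4) = 2.9345
Iteration 3:
  x_1 = (9 - (-1.4)·2.9345) / (4.4) = 2.9792
  x_2 = (9 - (-3.4)·2.2151) / (5.4) = 3.0614
Iteration 4:
  x_1 = (9 - (-1.4)·3.0614) / (4.4) = 3.0195
  x_2 = (9 - (-3.4)·2.9792) / (5.4) = 3.5425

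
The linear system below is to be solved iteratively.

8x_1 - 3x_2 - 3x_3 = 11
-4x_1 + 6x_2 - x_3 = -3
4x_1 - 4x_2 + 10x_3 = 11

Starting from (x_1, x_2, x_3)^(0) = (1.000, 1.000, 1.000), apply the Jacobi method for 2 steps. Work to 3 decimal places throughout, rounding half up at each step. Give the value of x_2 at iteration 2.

1.100

Iteration 1:
  x_1 = (11 - (-3)·1.000 - (-3)·1.000) / (8) = 2.125
  x_2 = (-3 - (-4)·1.000 - (-1)·1.000) / (6) = 0.333
  x_3 = (11 - (4)·1.000 - (-4)·1.000) / (10) = 1.100
Iteration 2:
  x_1 = (11 - (-3)·0.333 - (-3)·1.100) / (8) = 1.912
  x_2 = (-3 - (-4)·2.125 - (-1)·1.100) / (6) = 1.100
  x_3 = (11 - (4)·2.125 - (-4)·0.333) / (10) = 0.383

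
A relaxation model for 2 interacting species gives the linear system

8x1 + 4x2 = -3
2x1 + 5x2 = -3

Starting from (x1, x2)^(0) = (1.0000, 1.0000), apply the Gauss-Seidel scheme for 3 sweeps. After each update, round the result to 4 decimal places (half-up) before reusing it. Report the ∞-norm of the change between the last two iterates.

Iteration 1:
  x1 = (-3 - (4)·1.0000) / (8) = -0.8750
  x2 = (-3 - (2)·-0.8750) / (5) = -0.2500
Iteration 2:
  x1 = (-3 - (4)·-0.2500) / (8) = -0.2500
  x2 = (-3 - (2)·-0.2500) / (5) = -0.5000
Iteration 3:
  x1 = (-3 - (4)·-0.5000) / (8) = -0.1250
  x2 = (-3 - (2)·-0.1250) / (5) = -0.5500
Change: (0.1250, -0.0500) → max |·| = 0.1250

0.1250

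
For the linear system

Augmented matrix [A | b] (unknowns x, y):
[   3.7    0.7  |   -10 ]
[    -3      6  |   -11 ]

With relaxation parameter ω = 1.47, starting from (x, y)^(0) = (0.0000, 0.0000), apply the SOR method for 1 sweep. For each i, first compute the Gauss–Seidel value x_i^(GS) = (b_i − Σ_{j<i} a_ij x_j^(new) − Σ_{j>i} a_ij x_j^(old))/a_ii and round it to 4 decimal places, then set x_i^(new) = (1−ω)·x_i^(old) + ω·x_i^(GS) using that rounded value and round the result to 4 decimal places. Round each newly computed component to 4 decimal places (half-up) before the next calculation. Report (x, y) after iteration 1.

(-3.9730, -5.6151)

Iteration 1:
  x: GS value = (-10 - (0.7)·0.0000) / (3.7) = -2.7027;  x ← (1−ω)·0.0000 + ω·-2.7027 = -3.9730
  y: GS value = (-11 - (-3)·-3.9730) / (6) = -3.8198;  y ← (1−ω)·0.0000 + ω·-3.8198 = -5.6151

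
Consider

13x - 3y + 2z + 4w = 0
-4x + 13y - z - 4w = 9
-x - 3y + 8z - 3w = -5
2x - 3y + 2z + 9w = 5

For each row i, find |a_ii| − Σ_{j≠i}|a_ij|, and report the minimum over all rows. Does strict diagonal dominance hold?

row 1: |13| − (3+2+4) = 4
row 2: |13| − (4+1+4) = 4
row 3: |8| − (1+3+3) = 1
row 4: |9| − (2+3+2) = 2
minimum over rows = 1 → strictly diagonally dominant (convergence guaranteed)

1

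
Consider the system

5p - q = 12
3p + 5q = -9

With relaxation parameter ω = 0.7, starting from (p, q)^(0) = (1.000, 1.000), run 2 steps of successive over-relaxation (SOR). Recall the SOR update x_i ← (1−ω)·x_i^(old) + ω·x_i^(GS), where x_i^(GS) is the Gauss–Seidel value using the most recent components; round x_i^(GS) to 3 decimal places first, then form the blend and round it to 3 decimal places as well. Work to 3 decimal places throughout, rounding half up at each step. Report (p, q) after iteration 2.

Iteration 1:
  p: GS value = (12 - (-1)·1.000) / (5) = 2.600;  p ← (1−ω)·1.000 + ω·2.600 = 2.120
  q: GS value = (-9 - (3)·2.120) / (5) = -3.072;  q ← (1−ω)·1.000 + ω·-3.072 = -1.850
Iteration 2:
  p: GS value = (12 - (-1)·-1.850) / (5) = 2.030;  p ← (1−ω)·2.120 + ω·2.030 = 2.057
  q: GS value = (-9 - (3)·2.057) / (5) = -3.034;  q ← (1−ω)·-1.850 + ω·-3.034 = -2.679

(2.057, -2.679)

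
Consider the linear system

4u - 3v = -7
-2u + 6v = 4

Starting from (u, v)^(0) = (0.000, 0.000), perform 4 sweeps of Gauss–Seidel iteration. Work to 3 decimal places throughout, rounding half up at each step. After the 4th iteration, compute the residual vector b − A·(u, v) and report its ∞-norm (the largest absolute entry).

Iteration 1:
  u = (-7 - (-3)·0.000) / (4) = -1.750
  v = (4 - (-2)·-1.750) / (6) = 0.083
Iteration 2:
  u = (-7 - (-3)·0.083) / (4) = -1.688
  v = (4 - (-2)·-1.688) / (6) = 0.104
Iteration 3:
  u = (-7 - (-3)·0.104) / (4) = -1.672
  v = (4 - (-2)·-1.672) / (6) = 0.109
Iteration 4:
  u = (-7 - (-3)·0.109) / (4) = -1.668
  v = (4 - (-2)·-1.668) / (6) = 0.111
Residual b − A·x = (0.005, -0.002); ∞-norm = 0.005

0.005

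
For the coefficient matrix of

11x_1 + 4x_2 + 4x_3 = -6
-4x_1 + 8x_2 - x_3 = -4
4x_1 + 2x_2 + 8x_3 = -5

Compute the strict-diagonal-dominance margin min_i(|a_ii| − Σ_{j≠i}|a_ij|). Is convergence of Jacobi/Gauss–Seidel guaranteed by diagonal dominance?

2

row 1: |11| − (4+4) = 3
row 2: |8| − (4+1) = 3
row 3: |8| − (4+2) = 2
minimum over rows = 2 → strictly diagonally dominant (convergence guaranteed)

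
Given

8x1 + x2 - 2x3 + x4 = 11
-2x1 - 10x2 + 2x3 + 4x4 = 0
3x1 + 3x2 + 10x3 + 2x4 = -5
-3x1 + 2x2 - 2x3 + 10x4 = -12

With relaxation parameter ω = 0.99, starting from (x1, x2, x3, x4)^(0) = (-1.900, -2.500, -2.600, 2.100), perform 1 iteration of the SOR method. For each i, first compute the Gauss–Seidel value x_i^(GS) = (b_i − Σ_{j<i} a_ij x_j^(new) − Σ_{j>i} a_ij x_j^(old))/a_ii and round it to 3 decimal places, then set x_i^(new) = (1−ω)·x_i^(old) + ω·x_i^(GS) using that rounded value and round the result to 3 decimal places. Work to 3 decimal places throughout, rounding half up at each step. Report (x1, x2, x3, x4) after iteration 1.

Iteration 1:
  x1: GS value = (11 - (1)·-2.500 - (-2)·-2.600 - (1)·2.100) / (8) = 0.775;  x1 ← (1−ω)·-1.900 + ω·0.775 = 0.748
  x2: GS value = (0 - (-2)·0.748 - (2)·-2.600 - (4)·2.100) / (-10) = 0.170;  x2 ← (1−ω)·-2.500 + ω·0.170 = 0.143
  x3: GS value = (-5 - (3)·0.748 - (3)·0.143 - (2)·2.100) / (10) = -1.187;  x3 ← (1−ω)·-2.600 + ω·-1.187 = -1.201
  x4: GS value = (-12 - (-3)·0.748 - (2)·0.143 - (-2)·-1.201) / (10) = -1.244;  x4 ← (1−ω)·2.100 + ω·-1.244 = -1.211

(0.748, 0.143, -1.201, -1.211)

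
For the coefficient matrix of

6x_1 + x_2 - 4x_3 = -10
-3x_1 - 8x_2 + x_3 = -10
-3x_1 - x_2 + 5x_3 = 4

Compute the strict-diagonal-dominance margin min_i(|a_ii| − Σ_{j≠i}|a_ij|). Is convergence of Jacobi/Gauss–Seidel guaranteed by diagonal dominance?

row 1: |6| − (1+4) = 1
row 2: |-8| − (3+1) = 4
row 3: |5| − (3+1) = 1
minimum over rows = 1 → strictly diagonally dominant (convergence guaranteed)

1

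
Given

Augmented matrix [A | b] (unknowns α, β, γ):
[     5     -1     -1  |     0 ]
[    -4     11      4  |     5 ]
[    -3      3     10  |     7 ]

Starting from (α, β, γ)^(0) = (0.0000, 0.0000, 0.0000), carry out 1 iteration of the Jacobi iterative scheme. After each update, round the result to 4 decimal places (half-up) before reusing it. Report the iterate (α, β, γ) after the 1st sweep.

(0.0000, 0.4545, 0.7000)

Iteration 1:
  α = (0 - (-1)·0.0000 - (-1)·0.0000) / (5) = 0.0000
  β = (5 - (-4)·0.0000 - (4)·0.0000) / (11) = 0.4545
  γ = (7 - (-3)·0.0000 - (3)·0.0000) / (10) = 0.7000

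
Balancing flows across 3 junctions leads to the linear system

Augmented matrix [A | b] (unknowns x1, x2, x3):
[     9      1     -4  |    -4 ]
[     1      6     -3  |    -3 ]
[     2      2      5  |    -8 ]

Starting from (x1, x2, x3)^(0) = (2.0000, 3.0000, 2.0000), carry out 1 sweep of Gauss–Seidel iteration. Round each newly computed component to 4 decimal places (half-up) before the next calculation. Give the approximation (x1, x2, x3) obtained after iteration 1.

Iteration 1:
  x1 = (-4 - (1)·3.0000 - (-4)·2.0000) / (9) = 0.1111
  x2 = (-3 - (1)·0.1111 - (-3)·2.0000) / (6) = 0.4815
  x3 = (-8 - (2)·0.1111 - (2)·0.4815) / (5) = -1.8370

(0.1111, 0.4815, -1.8370)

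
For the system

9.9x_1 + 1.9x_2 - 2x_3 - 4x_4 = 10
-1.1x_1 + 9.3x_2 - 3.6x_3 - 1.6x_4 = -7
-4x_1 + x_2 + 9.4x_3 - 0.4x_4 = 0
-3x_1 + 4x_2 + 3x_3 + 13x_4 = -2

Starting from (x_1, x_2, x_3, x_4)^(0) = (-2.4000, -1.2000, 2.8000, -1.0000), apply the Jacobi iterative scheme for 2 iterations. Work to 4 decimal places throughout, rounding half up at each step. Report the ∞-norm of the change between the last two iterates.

Iteration 1:
  x_1 = (10 - (1.9)·-1.2000 - (-2)·2.8000 - (-4)·-1.0000) / (9.9) = 1.4020
  x_2 = (-7 - (-1.1)·-2.4000 - (-3.6)·2.8000 - (-1.6)·-1.0000) / (9.3) = -0.1247
  x_3 = (0 - (-4)·-2.4000 - (1)·-1.2000 - (-0.4)·-1.0000) / (9.4) = -0.9362
  x_4 = (-2 - (-3)·-2.4000 - (4)·-1.2000 - (3)·2.8000) / (13) = -0.9846
Iteration 2:
  x_1 = (10 - (1.9)·-0.1247 - (-2)·-0.9362 - (-4)·-0.9846) / (9.9) = 0.4471
  x_2 = (-7 - (-1.1)·1.4020 - (-3.6)·-0.9362 - (-1.6)·-0.9846) / (9.3) = -1.1187
  x_3 = (0 - (-4)·1.4020 - (1)·-0.1247 - (-0.4)·-0.9846) / (9.4) = 0.5680
  x_4 = (-2 - (-3)·1.4020 - (4)·-0.1247 - (3)·-0.9362) / (13) = 0.4241
Change: (-0.9549, -0.9940, 1.5042, 1.4087) → max |·| = 1.5042

1.5042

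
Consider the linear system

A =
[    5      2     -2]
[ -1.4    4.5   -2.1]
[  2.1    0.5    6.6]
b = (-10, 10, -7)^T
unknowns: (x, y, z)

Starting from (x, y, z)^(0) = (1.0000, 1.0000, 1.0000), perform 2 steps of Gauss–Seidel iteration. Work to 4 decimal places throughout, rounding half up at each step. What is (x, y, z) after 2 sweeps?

(-3.0590, 0.9995, -0.1630)

Iteration 1:
  x = (-10 - (2)·1.0000 - (-2)·1.0000) / (5) = -2.0000
  y = (10 - (-1.4)·-2.0000 - (-2.1)·1.0000) / (4.5) = 2.0667
  z = (-7 - (2.1)·-2.0000 - (0.5)·2.0667) / (6.6) = -0.5808
Iteration 2:
  x = (-10 - (2)·2.0667 - (-2)·-0.5808) / (5) = -3.0590
  y = (10 - (-1.4)·-3.0590 - (-2.1)·-0.5808) / (4.5) = 0.9995
  z = (-7 - (2.1)·-3.0590 - (0.5)·0.9995) / (6.6) = -0.1630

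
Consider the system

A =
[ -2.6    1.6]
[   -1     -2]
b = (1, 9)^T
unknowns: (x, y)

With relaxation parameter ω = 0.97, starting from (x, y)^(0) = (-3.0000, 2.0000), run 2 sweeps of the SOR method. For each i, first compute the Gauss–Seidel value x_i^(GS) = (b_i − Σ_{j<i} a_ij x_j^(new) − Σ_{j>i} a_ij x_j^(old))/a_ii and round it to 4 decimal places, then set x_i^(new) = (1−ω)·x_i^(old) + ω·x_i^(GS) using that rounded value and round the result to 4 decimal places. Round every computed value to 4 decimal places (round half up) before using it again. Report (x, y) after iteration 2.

Iteration 1:
  x: GS value = (1 - (1.6)·2.0000) / (-2.6) = 0.8462;  x ← (1−ω)·-3.0000 + ω·0.8462 = 0.7308
  y: GS value = (9 - (-1)·0.7308) / (-2) = -4.8654;  y ← (1−ω)·2.0000 + ω·-4.8654 = -4.6594
Iteration 2:
  x: GS value = (1 - (1.6)·-4.6594) / (-2.6) = -3.2519;  x ← (1−ω)·0.7308 + ω·-3.2519 = -3.1324
  y: GS value = (9 - (-1)·-3.1324) / (-2) = -2.9338;  y ← (1−ω)·-4.6594 + ω·-2.9338 = -2.9856

(-3.1324, -2.9856)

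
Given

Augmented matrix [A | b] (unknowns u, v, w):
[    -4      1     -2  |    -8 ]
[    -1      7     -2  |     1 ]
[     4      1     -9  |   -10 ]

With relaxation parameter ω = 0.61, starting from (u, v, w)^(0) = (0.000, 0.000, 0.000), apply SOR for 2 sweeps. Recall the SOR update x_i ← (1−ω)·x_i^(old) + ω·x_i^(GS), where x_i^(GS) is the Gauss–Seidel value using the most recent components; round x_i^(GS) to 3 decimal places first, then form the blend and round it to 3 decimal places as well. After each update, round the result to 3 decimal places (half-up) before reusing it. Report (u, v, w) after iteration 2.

(1.413, 0.464, 1.491)

Iteration 1:
  u: GS value = (-8 - (1)·0.000 - (-2)·0.000) / (-4) = 2.000;  u ← (1−ω)·0.000 + ω·2.000 = 1.220
  v: GS value = (1 - (-1)·1.220 - (-2)·0.000) / (7) = 0.317;  v ← (1−ω)·0.000 + ω·0.317 = 0.193
  w: GS value = (-10 - (4)·1.220 - (1)·0.193) / (-9) = 1.675;  w ← (1−ω)·0.000 + ω·1.675 = 1.022
Iteration 2:
  u: GS value = (-8 - (1)·0.193 - (-2)·1.022) / (-4) = 1.537;  u ← (1−ω)·1.220 + ω·1.537 = 1.413
  v: GS value = (1 - (-1)·1.413 - (-2)·1.022) / (7) = 0.637;  v ← (1−ω)·0.193 + ω·0.637 = 0.464
  w: GS value = (-10 - (4)·1.413 - (1)·0.464) / (-9) = 1.791;  w ← (1−ω)·1.022 + ω·1.791 = 1.491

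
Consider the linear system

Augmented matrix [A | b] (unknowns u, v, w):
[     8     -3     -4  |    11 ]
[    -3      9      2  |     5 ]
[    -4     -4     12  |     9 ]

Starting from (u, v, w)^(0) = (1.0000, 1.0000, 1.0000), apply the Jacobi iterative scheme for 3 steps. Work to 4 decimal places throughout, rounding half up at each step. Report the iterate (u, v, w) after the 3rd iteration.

(2.6076, 0.9506, 1.8580)

Iteration 1:
  u = (11 - (-3)·1.0000 - (-4)·1.0000) / (8) = 2.2500
  v = (5 - (-3)·1.0000 - (2)·1.0000) / (9) = 0.6667
  w = (9 - (-4)·1.0000 - (-4)·1.0000) / (12) = 1.4167
Iteration 2:
  u = (11 - (-3)·0.6667 - (-4)·1.4167) / (8) = 2.3334
  v = (5 - (-3)·2.2500 - (2)·1.4167) / (9) = 0.9907
  w = (9 - (-4)·2.2500 - (-4)·0.6667) / (12) = 1.7222
Iteration 3:
  u = (11 - (-3)·0.9907 - (-4)·1.7222) / (8) = 2.6076
  v = (5 - (-3)·2.3334 - (2)·1.7222) / (9) = 0.9506
  w = (9 - (-4)·2.3334 - (-4)·0.9907) / (12) = 1.8580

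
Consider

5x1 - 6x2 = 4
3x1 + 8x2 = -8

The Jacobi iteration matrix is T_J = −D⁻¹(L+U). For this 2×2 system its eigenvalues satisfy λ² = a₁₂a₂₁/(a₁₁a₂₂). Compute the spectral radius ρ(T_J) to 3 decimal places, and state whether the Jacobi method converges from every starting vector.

0.671

a₁₂a₂₁/(a₁₁a₂₂) = (-6)·(3) / ((5)·(8)) = -0.450000
ρ = √|-0.450000| = √0.450000 = 0.671
ρ < 1, so Jacobi converges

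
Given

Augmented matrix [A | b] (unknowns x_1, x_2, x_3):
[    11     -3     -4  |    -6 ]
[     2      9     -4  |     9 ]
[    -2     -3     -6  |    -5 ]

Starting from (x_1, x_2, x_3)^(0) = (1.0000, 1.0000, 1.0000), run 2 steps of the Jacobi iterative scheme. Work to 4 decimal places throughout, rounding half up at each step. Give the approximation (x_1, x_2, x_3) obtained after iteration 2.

(-0.2121, 0.9798, 0.1919)

Iteration 1:
  x_1 = (-6 - (-3)·1.0000 - (-4)·1.0000) / (11) = 0.0909
  x_2 = (9 - (2)·1.0000 - (-4)·1.0000) / (9) = 1.2222
  x_3 = (-5 - (-2)·1.0000 - (-3)·1.0000) / (-6) = 0.0000
Iteration 2:
  x_1 = (-6 - (-3)·1.2222 - (-4)·0.0000) / (11) = -0.2121
  x_2 = (9 - (2)·0.0909 - (-4)·0.0000) / (9) = 0.9798
  x_3 = (-5 - (-2)·0.0909 - (-3)·1.2222) / (-6) = 0.1919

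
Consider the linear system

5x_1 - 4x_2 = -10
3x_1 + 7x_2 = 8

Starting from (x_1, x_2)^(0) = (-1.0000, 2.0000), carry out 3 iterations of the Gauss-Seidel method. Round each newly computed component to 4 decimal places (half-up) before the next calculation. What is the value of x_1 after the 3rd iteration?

Iteration 1:
  x_1 = (-10 - (-4)·2.0000) / (5) = -0.4000
  x_2 = (8 - (3)·-0.4000) / (7) = 1.3143
Iteration 2:
  x_1 = (-10 - (-4)·1.3143) / (5) = -0.9486
  x_2 = (8 - (3)·-0.9486) / (7) = 1.5494
Iteration 3:
  x_1 = (-10 - (-4)·1.5494) / (5) = -0.7605
  x_2 = (8 - (3)·-0.7605) / (7) = 1.4688

-0.7605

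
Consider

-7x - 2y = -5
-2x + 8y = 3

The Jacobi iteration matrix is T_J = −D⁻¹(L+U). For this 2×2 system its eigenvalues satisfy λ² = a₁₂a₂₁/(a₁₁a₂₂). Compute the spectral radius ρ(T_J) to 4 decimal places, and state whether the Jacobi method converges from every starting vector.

0.2673

a₁₂a₂₁/(a₁₁a₂₂) = (-2)·(-2) / ((-7)·(8)) = -0.071429
ρ = √|-0.071429| = √0.071429 = 0.2673
ρ < 1, so Jacobi converges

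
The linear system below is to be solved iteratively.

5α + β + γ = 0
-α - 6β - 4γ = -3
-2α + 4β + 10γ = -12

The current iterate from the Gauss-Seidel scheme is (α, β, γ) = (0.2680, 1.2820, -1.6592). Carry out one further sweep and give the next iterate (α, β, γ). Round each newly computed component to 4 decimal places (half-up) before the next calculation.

One sweep:
  α = (0 - (1)·1.2820 - (1)·-1.6592) / (5) = 0.0754
  β = (-3 - (-1)·0.0754 - (-4)·-1.6592) / (-6) = 1.5936
  γ = (-12 - (-2)·0.0754 - (4)·1.5936) / (10) = -1.8224

(0.0754, 1.5936, -1.8224)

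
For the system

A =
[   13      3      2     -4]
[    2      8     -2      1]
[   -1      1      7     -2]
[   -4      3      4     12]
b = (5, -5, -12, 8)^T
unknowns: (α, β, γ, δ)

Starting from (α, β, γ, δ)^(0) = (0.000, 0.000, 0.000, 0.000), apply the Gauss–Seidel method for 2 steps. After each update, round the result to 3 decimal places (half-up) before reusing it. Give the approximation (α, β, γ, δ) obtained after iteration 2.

Iteration 1:
  α = (5 - (3)·0.000 - (2)·0.000 - (-4)·0.000) / (13) = 0.385
  β = (-5 - (2)·0.385 - (-2)·0.000 - (1)·0.000) / (8) = -0.721
  γ = (-12 - (-1)·0.385 - (1)·-0.721 - (-2)·0.000) / (7) = -1.556
  δ = (8 - (-4)·0.385 - (3)·-0.721 - (4)·-1.556) / (12) = 1.494
Iteration 2:
  α = (5 - (3)·-0.721 - (2)·-1.556 - (-4)·1.494) / (13) = 1.250
  β = (-5 - (2)·1.250 - (-2)·-1.556 - (1)·1.494) / (8) = -1.513
  γ = (-12 - (-1)·1.250 - (1)·-1.513 - (-2)·1.494) / (7) = -0.893
  δ = (8 - (-4)·1.250 - (3)·-1.513 - (4)·-0.893) / (12) = 1.759

(1.250, -1.513, -0.893, 1.759)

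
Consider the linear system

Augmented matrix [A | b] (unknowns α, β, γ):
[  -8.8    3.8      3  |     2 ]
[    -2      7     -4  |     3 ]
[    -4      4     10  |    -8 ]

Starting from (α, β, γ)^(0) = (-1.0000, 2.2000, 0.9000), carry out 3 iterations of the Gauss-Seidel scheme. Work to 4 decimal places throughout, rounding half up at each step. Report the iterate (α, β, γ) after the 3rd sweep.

(-0.5211, -0.1591, -0.9448)

Iteration 1:
  α = (2 - (3.8)·2.2000 - (3)·0.9000) / (-8.8) = 1.0295
  β = (3 - (-2)·1.0295 - (-4)·0.9000) / (7) = 1.2370
  γ = (-8 - (-4)·1.0295 - (4)·1.2370) / (10) = -0.8830
Iteration 2:
  α = (2 - (3.8)·1.2370 - (3)·-0.8830) / (-8.8) = 0.0059
  β = (3 - (-2)·0.0059 - (-4)·-0.8830) / (7) = -0.0743
  γ = (-8 - (-4)·0.0059 - (4)·-0.0743) / (10) = -0.7679
Iteration 3:
  α = (2 - (3.8)·-0.0743 - (3)·-0.7679) / (-8.8) = -0.5211
  β = (3 - (-2)·-0.5211 - (-4)·-0.7679) / (7) = -0.1591
  γ = (-8 - (-4)·-0.5211 - (4)·-0.1591) / (10) = -0.9448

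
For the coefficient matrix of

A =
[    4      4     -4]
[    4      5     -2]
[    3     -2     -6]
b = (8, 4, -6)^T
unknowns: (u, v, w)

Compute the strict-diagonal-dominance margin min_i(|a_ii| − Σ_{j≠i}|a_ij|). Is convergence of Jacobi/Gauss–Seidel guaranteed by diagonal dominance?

row 1: |4| − (4+4) = -4
row 2: |5| − (4+2) = -1
row 3: |-6| − (3+2) = 1
minimum over rows = -4 → not strictly diagonally dominant

-4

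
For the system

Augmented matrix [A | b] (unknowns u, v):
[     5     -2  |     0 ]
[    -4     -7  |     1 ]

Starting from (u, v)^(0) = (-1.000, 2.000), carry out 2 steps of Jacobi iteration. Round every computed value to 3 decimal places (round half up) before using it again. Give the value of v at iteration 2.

Iteration 1:
  u = (0 - (-2)·2.000) / (5) = 0.800
  v = (1 - (-4)·-1.000) / (-7) = 0.429
Iteration 2:
  u = (0 - (-2)·0.429) / (5) = 0.172
  v = (1 - (-4)·0.800) / (-7) = -0.600

-0.600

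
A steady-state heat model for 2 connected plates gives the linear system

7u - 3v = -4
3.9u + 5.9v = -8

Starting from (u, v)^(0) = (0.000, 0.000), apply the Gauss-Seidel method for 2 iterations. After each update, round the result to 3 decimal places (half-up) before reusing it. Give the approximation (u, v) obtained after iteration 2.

(-0.991, -0.701)

Iteration 1:
  u = (-4 - (-3)·0.000) / (7) = -0.571
  v = (-8 - (3.9)·-0.571) / (5.9) = -0.978
Iteration 2:
  u = (-4 - (-3)·-0.978) / (7) = -0.991
  v = (-8 - (3.9)·-0.991) / (5.9) = -0.701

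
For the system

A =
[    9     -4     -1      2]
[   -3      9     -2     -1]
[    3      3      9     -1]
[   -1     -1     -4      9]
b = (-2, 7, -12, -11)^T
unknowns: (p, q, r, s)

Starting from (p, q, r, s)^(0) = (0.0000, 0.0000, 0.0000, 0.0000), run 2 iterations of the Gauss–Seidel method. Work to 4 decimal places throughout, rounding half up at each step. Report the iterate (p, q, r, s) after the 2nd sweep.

(0.3318, 0.3528, -1.7652, -1.9307)

Iteration 1:
  p = (-2 - (-4)·0.0000 - (-1)·0.0000 - (2)·0.0000) / (9) = -0.2222
  q = (7 - (-3)·-0.2222 - (-2)·0.0000 - (-1)·0.0000) / (9) = 0.7037
  r = (-12 - (3)·-0.2222 - (3)·0.7037 - (-1)·0.0000) / (9) = -1.4938
  s = (-11 - (-1)·-0.2222 - (-1)·0.7037 - (-4)·-1.4938) / (9) = -1.8326
Iteration 2:
  p = (-2 - (-4)·0.7037 - (-1)·-1.4938 - (2)·-1.8326) / (9) = 0.3318
  q = (7 - (-3)·0.3318 - (-2)·-1.4938 - (-1)·-1.8326) / (9) = 0.3528
  r = (-12 - (3)·0.3318 - (3)·0.3528 - (-1)·-1.8326) / (9) = -1.7652
  s = (-11 - (-1)·0.3318 - (-1)·0.3528 - (-4)·-1.7652) / (9) = -1.9307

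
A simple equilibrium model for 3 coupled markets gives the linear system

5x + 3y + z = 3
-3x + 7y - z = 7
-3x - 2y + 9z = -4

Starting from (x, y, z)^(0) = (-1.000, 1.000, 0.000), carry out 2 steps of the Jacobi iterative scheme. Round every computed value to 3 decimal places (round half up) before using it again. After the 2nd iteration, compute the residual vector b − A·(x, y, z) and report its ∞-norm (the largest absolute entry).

Iteration 1:
  x = (3 - (3)·1.000 - (1)·0.000) / (5) = 0.000
  y = (7 - (-3)·-1.000 - (-1)·0.000) / (7) = 0.571
  z = (-4 - (-3)·-1.000 - (-2)·1.000) / (9) = -0.556
Iteration 2:
  x = (3 - (3)·0.571 - (1)·-0.556) / (5) = 0.369
  y = (7 - (-3)·0.000 - (-1)·-0.556) / (7) = 0.921
  z = (-4 - (-3)·0.000 - (-2)·0.571) / (9) = -0.318
Residual b − A·x = (-1.290, 1.342, 1.811); ∞-norm = 1.811

1.811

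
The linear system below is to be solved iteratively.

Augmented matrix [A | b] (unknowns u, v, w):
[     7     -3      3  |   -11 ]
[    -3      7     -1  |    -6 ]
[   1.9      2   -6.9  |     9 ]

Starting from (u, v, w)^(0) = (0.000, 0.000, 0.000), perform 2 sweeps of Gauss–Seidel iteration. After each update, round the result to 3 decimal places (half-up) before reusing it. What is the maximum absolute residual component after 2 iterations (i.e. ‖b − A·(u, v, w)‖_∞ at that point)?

0.638

Iteration 1:
  u = (-11 - (-3)·0.000 - (3)·0.000) / (7) = -1.571
  v = (-6 - (-3)·-1.571 - (-1)·0.000) / (7) = -1.530
  w = (9 - (1.9)·-1.571 - (2)·-1.530) / (-6.9) = -2.180
Iteration 2:
  u = (-11 - (-3)·-1.530 - (3)·-2.180) / (7) = -1.293
  v = (-6 - (-3)·-1.293 - (-1)·-2.180) / (7) = -1.723
  w = (9 - (1.9)·-1.293 - (2)·-1.723) / (-6.9) = -2.160
Residual b − A·x = (-0.638, 0.022, -0.001); ∞-norm = 0.638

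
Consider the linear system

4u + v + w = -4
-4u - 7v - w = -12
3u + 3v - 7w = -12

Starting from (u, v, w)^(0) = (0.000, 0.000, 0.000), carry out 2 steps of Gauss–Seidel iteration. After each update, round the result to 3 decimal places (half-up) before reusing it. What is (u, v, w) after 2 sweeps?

(-2.138, 2.612, 1.917)

Iteration 1:
  u = (-4 - (1)·0.000 - (1)·0.000) / (4) = -1.000
  v = (-12 - (-4)·-1.000 - (-1)·0.000) / (-7) = 2.286
  w = (-12 - (3)·-1.000 - (3)·2.286) / (-7) = 2.265
Iteration 2:
  u = (-4 - (1)·2.286 - (1)·2.265) / (4) = -2.138
  v = (-12 - (-4)·-2.138 - (-1)·2.265) / (-7) = 2.612
  w = (-12 - (3)·-2.138 - (3)·2.612) / (-7) = 1.917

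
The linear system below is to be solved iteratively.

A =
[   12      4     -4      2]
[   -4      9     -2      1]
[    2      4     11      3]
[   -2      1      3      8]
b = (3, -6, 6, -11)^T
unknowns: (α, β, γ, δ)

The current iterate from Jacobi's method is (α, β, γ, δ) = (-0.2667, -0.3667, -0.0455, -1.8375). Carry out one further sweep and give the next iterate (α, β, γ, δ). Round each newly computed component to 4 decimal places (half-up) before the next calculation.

One sweep:
  α = (3 - (4)·-0.3667 - (-4)·-0.0455 - (2)·-1.8375) / (12) = 0.6633
  β = (-6 - (-4)·-0.2667 - (-2)·-0.0455 - (1)·-1.8375) / (9) = -0.5911
  γ = (6 - (2)·-0.2667 - (4)·-0.3667 - (3)·-1.8375) / (11) = 1.2284
  δ = (-11 - (-2)·-0.2667 - (1)·-0.3667 - (3)·-0.0455) / (8) = -1.3788

(0.6633, -0.5911, 1.2284, -1.3788)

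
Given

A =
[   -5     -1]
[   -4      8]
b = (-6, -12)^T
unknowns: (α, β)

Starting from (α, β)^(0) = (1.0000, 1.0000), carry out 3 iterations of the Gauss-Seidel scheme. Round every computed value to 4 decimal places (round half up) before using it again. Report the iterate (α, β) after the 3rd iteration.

Iteration 1:
  α = (-6 - (-1)·1.0000) / (-5) = 1.0000
  β = (-12 - (-4)·1.0000) / (8) = -1.0000
Iteration 2:
  α = (-6 - (-1)·-1.0000) / (-5) = 1.4000
  β = (-12 - (-4)·1.4000) / (8) = -0.8000
Iteration 3:
  α = (-6 - (-1)·-0.8000) / (-5) = 1.3600
  β = (-12 - (-4)·1.3600) / (8) = -0.8200

(1.3600, -0.8200)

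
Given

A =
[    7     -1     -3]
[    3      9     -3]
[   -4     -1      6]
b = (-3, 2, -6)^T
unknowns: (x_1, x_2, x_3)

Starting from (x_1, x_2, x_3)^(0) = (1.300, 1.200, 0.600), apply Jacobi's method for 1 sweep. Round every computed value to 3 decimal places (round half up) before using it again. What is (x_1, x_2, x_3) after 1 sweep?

Iteration 1:
  x_1 = (-3 - (-1)·1.200 - (-3)·0.600) / (7) = 0.000
  x_2 = (2 - (3)·1.300 - (-3)·0.600) / (9) = -0.011
  x_3 = (-6 - (-4)·1.300 - (-1)·1.200) / (6) = 0.067

(0.000, -0.011, 0.067)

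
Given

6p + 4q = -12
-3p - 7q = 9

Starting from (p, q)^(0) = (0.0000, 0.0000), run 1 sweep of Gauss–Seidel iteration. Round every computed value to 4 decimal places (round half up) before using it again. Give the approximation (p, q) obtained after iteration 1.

(-2.0000, -0.4286)

Iteration 1:
  p = (-12 - (4)·0.0000) / (6) = -2.0000
  q = (9 - (-3)·-2.0000) / (-7) = -0.4286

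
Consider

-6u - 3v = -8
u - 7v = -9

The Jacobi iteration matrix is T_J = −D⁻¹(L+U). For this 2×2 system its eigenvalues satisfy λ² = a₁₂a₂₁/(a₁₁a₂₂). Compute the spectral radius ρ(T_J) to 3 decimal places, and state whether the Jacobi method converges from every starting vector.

0.267

a₁₂a₂₁/(a₁₁a₂₂) = (-3)·(1) / ((-6)·(-7)) = -0.071429
ρ = √|-0.071429| = √0.071429 = 0.267
ρ < 1, so Jacobi converges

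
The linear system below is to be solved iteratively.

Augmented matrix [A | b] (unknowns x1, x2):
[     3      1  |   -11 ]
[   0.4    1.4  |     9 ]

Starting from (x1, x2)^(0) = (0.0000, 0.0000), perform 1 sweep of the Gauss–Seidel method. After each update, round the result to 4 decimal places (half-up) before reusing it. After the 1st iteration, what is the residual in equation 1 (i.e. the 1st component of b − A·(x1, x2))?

-7.4761

Iteration 1:
  x1 = (-11 - (1)·0.0000) / (3) = -3.6667
  x2 = (9 - (0.4)·-3.6667) / (1.4) = 7.4762
Residual b − A·x = (-7.4761, 0.0000)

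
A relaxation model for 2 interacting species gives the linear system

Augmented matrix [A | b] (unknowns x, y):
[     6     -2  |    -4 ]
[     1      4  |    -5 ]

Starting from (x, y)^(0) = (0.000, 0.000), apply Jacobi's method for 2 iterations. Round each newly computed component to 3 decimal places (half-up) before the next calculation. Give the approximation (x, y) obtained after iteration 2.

(-1.083, -1.083)

Iteration 1:
  x = (-4 - (-2)·0.000) / (6) = -0.667
  y = (-5 - (1)·0.000) / (4) = -1.250
Iteration 2:
  x = (-4 - (-2)·-1.250) / (6) = -1.083
  y = (-5 - (1)·-0.667) / (4) = -1.083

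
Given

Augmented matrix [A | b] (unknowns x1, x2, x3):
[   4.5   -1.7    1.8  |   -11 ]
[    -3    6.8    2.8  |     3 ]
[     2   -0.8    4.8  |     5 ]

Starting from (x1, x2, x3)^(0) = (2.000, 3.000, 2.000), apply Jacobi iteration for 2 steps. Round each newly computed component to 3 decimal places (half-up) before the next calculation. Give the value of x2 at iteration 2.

-0.782

Iteration 1:
  x1 = (-11 - (-1.7)·3.000 - (1.8)·2.000) / (4.5) = -2.111
  x2 = (3 - (-3)·2.000 - (2.8)·2.000) / (6.8) = 0.500
  x3 = (5 - (2)·2.000 - (-0.8)·3.000) / (4.8) = 0.708
Iteration 2:
  x1 = (-11 - (-1.7)·0.500 - (1.8)·0.708) / (4.5) = -2.539
  x2 = (3 - (-3)·-2.111 - (2.8)·0.708) / (6.8) = -0.782
  x3 = (5 - (2)·-2.111 - (-0.8)·0.500) / (4.8) = 2.005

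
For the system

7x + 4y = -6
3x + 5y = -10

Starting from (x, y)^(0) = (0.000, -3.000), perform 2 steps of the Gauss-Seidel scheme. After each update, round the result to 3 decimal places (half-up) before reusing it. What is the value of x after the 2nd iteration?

Iteration 1:
  x = (-6 - (4)·-3.000) / (7) = 0.857
  y = (-10 - (3)·0.857) / (5) = -2.514
Iteration 2:
  x = (-6 - (4)·-2.514) / (7) = 0.579
  y = (-10 - (3)·0.579) / (5) = -2.347

0.579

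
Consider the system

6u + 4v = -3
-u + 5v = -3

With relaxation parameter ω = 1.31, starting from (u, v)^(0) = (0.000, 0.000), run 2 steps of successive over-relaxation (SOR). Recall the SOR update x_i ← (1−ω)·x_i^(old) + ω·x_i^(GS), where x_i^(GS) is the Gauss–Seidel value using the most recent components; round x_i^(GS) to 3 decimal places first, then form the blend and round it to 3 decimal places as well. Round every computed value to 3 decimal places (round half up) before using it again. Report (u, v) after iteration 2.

Iteration 1:
  u: GS value = (-3 - (4)·0.000) / (6) = -0.500;  u ← (1−ω)·0.000 + ω·-0.500 = -0.655
  v: GS value = (-3 - (-1)·-0.655) / (5) = -0.731;  v ← (1−ω)·0.000 + ω·-0.731 = -0.958
Iteration 2:
  u: GS value = (-3 - (4)·-0.958) / (6) = 0.139;  u ← (1−ω)·-0.655 + ω·0.139 = 0.385
  v: GS value = (-3 - (-1)·0.385) / (5) = -0.523;  v ← (1−ω)·-0.958 + ω·-0.523 = -0.388

(0.385, -0.388)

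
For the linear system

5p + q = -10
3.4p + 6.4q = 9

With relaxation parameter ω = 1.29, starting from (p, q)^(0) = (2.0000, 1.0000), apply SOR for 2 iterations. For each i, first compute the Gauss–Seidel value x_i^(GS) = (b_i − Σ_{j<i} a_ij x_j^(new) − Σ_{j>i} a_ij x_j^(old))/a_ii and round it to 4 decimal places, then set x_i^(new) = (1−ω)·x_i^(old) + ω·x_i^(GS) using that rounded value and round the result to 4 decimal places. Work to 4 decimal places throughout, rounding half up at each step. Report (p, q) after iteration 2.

(-2.5863, 2.4652)

Iteration 1:
  p: GS value = (-10 - (1)·1.0000) / (5) = -2.2000;  p ← (1−ω)·2.0000 + ω·-2.2000 = -3.4180
  q: GS value = (9 - (3.4)·-3.4180) / (6.4) = 3.2221;  q ← (1−ω)·1.0000 + ω·3.2221 = 3.8665
Iteration 2:
  p: GS value = (-10 - (1)·3.8665) / (5) = -2.7733;  p ← (1−ω)·-3.4180 + ω·-2.7733 = -2.5863
  q: GS value = (9 - (3.4)·-2.5863) / (6.4) = 2.7802;  q ← (1−ω)·3.8665 + ω·2.7802 = 2.4652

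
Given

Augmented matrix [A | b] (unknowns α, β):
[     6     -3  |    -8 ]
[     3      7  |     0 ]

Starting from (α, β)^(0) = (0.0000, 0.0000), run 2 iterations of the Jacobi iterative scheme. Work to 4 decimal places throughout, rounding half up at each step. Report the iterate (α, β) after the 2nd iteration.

Iteration 1:
  α = (-8 - (-3)·0.0000) / (6) = -1.3333
  β = (0 - (3)·0.0000) / (7) = 0.0000
Iteration 2:
  α = (-8 - (-3)·0.0000) / (6) = -1.3333
  β = (0 - (3)·-1.3333) / (7) = 0.5714

(-1.3333, 0.5714)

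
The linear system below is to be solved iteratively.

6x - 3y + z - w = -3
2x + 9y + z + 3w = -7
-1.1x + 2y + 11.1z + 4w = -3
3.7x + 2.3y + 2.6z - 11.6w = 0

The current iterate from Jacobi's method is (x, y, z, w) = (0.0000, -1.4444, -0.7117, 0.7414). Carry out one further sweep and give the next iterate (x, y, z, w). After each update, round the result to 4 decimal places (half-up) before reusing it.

One sweep:
  x = (-3 - (-3)·-1.4444 - (1)·-0.7117 - (-1)·0.7414) / (6) = -0.9800
  y = (-7 - (2)·0.0000 - (1)·-0.7117 - (3)·0.7414) / (9) = -0.9458
  z = (-3 - (-1.1)·0.0000 - (2)·-1.4444 - (4)·0.7414) / (11.1) = -0.2772
  w = (0 - (3.7)·0.0000 - (2.3)·-1.4444 - (2.6)·-0.7117) / (-11.6) = -0.4459

(-0.9800, -0.9458, -0.2772, -0.4459)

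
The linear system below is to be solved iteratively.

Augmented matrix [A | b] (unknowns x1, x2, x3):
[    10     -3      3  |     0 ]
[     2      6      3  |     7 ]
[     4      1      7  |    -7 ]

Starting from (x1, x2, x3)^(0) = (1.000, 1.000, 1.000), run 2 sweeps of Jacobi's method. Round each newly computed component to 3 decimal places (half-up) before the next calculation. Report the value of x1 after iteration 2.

0.614

Iteration 1:
  x1 = (0 - (-3)·1.000 - (3)·1.000) / (10) = 0.000
  x2 = (7 - (2)·1.000 - (3)·1.000) / (6) = 0.333
  x3 = (-7 - (4)·1.000 - (1)·1.000) / (7) = -1.714
Iteration 2:
  x1 = (0 - (-3)·0.333 - (3)·-1.714) / (10) = 0.614
  x2 = (7 - (2)·0.000 - (3)·-1.714) / (6) = 2.024
  x3 = (-7 - (4)·0.000 - (1)·0.333) / (7) = -1.048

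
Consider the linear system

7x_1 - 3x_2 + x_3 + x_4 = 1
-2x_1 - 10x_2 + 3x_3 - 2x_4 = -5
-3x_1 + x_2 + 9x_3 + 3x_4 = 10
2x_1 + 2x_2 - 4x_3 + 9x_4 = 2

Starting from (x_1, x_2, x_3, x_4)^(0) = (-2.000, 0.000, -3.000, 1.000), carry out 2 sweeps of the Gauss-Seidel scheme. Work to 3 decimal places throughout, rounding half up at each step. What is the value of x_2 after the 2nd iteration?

Iteration 1:
  x_1 = (1 - (-3)·0.000 - (1)·-3.000 - (1)·1.000) / (7) = 0.429
  x_2 = (-5 - (-2)·0.429 - (3)·-3.000 - (-2)·1.000) / (-10) = -0.686
  x_3 = (10 - (-3)·0.429 - (1)·-0.686 - (3)·1.000) / (9) = 0.997
  x_4 = (2 - (2)·0.429 - (2)·-0.686 - (-4)·0.997) / (9) = 0.722
Iteration 2:
  x_1 = (1 - (-3)·-0.686 - (1)·0.997 - (1)·0.722) / (7) = -0.397
  x_2 = (-5 - (-2)·-0.397 - (3)·0.997 - (-2)·0.722) / (-10) = 0.734
  x_3 = (10 - (-3)·-0.397 - (1)·0.734 - (3)·0.722) / (9) = 0.657
  x_4 = (2 - (2)·-0.397 - (2)·0.734 - (-4)·0.657) / (9) = 0.439

0.734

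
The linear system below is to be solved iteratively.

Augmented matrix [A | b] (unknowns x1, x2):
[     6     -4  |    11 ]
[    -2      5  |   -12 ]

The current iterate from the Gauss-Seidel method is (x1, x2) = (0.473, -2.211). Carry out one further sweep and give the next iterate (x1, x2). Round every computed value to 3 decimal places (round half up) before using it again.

(0.359, -2.256)

One sweep:
  x1 = (11 - (-4)·-2.211) / (6) = 0.359
  x2 = (-12 - (-2)·0.359) / (5) = -2.256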